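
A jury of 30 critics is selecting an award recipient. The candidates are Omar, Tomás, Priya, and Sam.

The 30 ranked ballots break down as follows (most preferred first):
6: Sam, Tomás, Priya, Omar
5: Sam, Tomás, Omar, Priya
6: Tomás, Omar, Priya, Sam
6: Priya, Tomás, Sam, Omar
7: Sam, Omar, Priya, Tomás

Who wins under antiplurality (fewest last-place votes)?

Priya

Last-place votes: Omar 12, Tomás 7, Priya 5, Sam 6.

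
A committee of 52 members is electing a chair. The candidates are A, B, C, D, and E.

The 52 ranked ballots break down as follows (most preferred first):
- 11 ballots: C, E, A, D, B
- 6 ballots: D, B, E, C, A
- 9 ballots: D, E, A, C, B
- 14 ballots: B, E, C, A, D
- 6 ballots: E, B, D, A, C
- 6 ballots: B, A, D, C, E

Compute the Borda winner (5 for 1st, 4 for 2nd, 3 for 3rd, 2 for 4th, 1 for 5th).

E

A: 11×3 + 6×1 + 9×3 + 14×2 + 6×2 + 6×4 = 130
B: 11×1 + 6×4 + 9×1 + 14×5 + 6×4 + 6×5 = 168
C: 11×5 + 6×2 + 9×2 + 14×3 + 6×1 + 6×2 = 145
D: 11×2 + 6×5 + 9×5 + 14×1 + 6×3 + 6×3 = 147
E: 11×4 + 6×3 + 9×4 + 14×4 + 6×5 + 6×1 = 190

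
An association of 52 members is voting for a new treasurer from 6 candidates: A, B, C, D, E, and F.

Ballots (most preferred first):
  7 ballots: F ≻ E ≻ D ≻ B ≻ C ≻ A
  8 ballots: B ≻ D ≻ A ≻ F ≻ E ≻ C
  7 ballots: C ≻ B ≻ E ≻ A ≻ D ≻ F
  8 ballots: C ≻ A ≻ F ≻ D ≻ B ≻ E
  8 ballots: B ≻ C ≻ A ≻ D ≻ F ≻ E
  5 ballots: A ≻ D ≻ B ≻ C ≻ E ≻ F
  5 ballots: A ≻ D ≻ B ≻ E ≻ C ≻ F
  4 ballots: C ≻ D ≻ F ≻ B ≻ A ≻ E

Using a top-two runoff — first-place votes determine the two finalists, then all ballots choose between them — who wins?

B

Round 1 first-place votes: A 10, B 16, C 19, D 0, E 0, F 7. C and B advance.
Runoff: C is ranked above B on 19 ballots, B above C on 33.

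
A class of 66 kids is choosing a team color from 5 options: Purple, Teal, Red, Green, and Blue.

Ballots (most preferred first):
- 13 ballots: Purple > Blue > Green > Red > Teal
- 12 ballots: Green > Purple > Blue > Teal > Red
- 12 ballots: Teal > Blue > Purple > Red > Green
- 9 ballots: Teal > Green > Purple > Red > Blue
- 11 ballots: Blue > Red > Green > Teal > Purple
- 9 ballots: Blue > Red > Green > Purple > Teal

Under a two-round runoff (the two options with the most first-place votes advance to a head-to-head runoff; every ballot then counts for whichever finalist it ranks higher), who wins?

Round 1 first-place votes: Purple 13, Teal 21, Red 0, Green 12, Blue 20. Teal and Blue advance.
Runoff: Teal is ranked above Blue on 21 ballots, Blue above Teal on 45.

Blue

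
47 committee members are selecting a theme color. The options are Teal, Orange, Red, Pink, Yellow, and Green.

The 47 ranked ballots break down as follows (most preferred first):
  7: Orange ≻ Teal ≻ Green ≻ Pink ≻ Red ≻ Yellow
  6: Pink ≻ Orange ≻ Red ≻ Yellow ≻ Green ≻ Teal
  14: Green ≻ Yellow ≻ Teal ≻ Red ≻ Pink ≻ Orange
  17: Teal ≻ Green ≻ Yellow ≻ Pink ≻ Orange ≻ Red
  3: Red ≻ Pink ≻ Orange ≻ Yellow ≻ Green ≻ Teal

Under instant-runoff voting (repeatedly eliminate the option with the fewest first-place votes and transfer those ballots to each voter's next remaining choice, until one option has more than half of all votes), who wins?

Round 1: Teal 17, Orange 7, Red 3, Pink 6, Yellow 0, Green 14. Yellow eliminated.
Round 2: Teal 17, Orange 7, Red 3, Pink 6, Green 14. Red eliminated.
Round 3: Teal 17, Orange 7, Pink 9, Green 14. Orange eliminated.
Round 4: Teal 24, Pink 9, Green 14. Teal has a majority (≥24).

Teal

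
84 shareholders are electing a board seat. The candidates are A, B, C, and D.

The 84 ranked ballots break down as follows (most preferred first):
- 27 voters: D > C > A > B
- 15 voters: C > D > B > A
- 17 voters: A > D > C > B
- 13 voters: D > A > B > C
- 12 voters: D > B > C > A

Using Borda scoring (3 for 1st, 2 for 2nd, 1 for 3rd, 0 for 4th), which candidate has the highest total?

A: 27×1 + 15×0 + 17×3 + 13×2 + 12×0 = 104
B: 27×0 + 15×1 + 17×0 + 13×1 + 12×2 = 52
C: 27×2 + 15×3 + 17×1 + 13×0 + 12×1 = 128
D: 27×3 + 15×2 + 17×2 + 13×3 + 12×3 = 220

D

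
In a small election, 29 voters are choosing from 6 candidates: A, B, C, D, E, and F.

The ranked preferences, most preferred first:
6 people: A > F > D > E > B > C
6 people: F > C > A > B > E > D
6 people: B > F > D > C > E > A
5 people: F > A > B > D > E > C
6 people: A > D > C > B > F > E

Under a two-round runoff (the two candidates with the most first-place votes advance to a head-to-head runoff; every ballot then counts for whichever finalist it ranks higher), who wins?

F

Round 1 first-place votes: A 12, B 6, C 0, D 0, E 0, F 11. A and F advance.
Runoff: A is ranked above F on 12 ballots, F above A on 17.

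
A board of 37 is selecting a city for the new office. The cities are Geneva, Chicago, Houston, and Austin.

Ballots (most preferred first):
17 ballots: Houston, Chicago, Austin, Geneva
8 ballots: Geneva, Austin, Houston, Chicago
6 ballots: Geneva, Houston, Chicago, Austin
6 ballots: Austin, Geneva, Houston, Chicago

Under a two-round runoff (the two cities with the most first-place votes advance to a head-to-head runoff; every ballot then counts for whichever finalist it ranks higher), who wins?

Round 1 first-place votes: Geneva 14, Chicago 0, Houston 17, Austin 6. Houston and Geneva advance.
Runoff: Houston is ranked above Geneva on 17 ballots, Geneva above Houston on 20.

Geneva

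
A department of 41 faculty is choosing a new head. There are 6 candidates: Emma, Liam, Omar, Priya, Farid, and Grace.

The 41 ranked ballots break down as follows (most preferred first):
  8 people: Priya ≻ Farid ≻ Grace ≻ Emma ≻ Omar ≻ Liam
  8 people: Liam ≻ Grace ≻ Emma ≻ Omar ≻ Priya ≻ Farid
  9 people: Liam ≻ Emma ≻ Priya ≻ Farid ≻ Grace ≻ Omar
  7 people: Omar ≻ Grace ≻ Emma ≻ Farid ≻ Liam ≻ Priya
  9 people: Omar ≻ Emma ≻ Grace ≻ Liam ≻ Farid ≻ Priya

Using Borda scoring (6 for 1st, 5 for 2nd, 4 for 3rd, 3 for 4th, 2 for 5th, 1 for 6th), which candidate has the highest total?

Emma: 8×3 + 8×4 + 9×5 + 7×4 + 9×5 = 174
Liam: 8×1 + 8×6 + 9×6 + 7×2 + 9×3 = 151
Omar: 8×2 + 8×3 + 9×1 + 7×6 + 9×6 = 145
Priya: 8×6 + 8×2 + 9×4 + 7×1 + 9×1 = 116
Farid: 8×5 + 8×1 + 9×3 + 7×3 + 9×2 = 114
Grace: 8×4 + 8×5 + 9×2 + 7×5 + 9×4 = 161

Emma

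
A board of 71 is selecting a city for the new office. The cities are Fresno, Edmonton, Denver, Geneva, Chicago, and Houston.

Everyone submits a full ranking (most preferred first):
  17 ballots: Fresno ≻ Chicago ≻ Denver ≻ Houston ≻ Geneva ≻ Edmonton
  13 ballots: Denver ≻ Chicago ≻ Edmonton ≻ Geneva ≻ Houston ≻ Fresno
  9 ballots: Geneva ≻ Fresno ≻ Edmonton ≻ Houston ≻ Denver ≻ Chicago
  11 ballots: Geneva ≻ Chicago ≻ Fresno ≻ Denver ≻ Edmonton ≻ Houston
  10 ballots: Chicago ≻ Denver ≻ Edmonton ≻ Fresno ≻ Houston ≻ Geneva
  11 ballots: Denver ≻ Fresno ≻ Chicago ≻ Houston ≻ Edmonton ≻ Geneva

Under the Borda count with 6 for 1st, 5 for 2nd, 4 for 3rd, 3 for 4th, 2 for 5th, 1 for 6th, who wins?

Chicago

Fresno: 17×6 + 13×1 + 9×5 + 11×4 + 10×3 + 11×5 = 289
Edmonton: 17×1 + 13×4 + 9×4 + 11×2 + 10×4 + 11×2 = 189
Denver: 17×4 + 13×6 + 9×2 + 11×3 + 10×5 + 11×6 = 313
Geneva: 17×2 + 13×3 + 9×6 + 11×6 + 10×1 + 11×1 = 214
Chicago: 17×5 + 13×5 + 9×1 + 11×5 + 10×6 + 11×4 = 318
Houston: 17×3 + 13×2 + 9×3 + 11×1 + 10×2 + 11×3 = 168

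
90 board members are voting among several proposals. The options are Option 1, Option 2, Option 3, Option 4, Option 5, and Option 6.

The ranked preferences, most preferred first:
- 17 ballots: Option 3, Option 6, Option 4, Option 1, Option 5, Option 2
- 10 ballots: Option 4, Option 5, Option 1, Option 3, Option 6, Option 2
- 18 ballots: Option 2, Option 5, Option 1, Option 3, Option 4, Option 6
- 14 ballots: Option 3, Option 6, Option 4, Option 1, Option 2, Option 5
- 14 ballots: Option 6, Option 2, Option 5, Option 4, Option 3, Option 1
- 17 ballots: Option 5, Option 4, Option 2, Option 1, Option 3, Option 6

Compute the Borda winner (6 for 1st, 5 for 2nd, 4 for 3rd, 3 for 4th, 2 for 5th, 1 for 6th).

Option 1: 17×3 + 10×4 + 18×4 + 14×3 + 14×1 + 17×3 = 270
Option 2: 17×1 + 10×1 + 18×6 + 14×2 + 14×5 + 17×4 = 301
Option 3: 17×6 + 10×3 + 18×3 + 14×6 + 14×2 + 17×2 = 332
Option 4: 17×4 + 10×6 + 18×2 + 14×4 + 14×3 + 17×5 = 347
Option 5: 17×2 + 10×5 + 18×5 + 14×1 + 14×4 + 17×6 = 346
Option 6: 17×5 + 10×2 + 18×1 + 14×5 + 14×6 + 17×1 = 294

Option 4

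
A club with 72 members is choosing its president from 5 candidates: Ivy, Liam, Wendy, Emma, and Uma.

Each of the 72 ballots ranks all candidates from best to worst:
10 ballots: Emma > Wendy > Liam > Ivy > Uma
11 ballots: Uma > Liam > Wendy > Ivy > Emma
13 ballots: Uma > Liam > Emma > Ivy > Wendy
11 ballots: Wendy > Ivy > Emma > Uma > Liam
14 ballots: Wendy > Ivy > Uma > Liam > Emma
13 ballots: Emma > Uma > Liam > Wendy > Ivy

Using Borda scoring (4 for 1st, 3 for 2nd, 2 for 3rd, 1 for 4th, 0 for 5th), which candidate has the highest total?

Ivy: 10×1 + 11×1 + 13×1 + 11×3 + 14×3 + 13×0 = 109
Liam: 10×2 + 11×3 + 13×3 + 11×0 + 14×1 + 13×2 = 132
Wendy: 10×3 + 11×2 + 13×0 + 11×4 + 14×4 + 13×1 = 165
Emma: 10×4 + 11×0 + 13×2 + 11×2 + 14×0 + 13×4 = 140
Uma: 10×0 + 11×4 + 13×4 + 11×1 + 14×2 + 13×3 = 174

Uma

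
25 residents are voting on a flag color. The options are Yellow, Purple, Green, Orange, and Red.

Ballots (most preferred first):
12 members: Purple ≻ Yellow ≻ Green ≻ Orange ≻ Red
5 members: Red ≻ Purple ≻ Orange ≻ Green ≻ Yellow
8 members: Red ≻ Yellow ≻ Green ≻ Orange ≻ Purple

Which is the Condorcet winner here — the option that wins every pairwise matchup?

Red vs Yellow: 13–12
Red vs Purple: 13–12
Red vs Green: 13–12
Red vs Orange: 13–12
Red beats every other option.

Red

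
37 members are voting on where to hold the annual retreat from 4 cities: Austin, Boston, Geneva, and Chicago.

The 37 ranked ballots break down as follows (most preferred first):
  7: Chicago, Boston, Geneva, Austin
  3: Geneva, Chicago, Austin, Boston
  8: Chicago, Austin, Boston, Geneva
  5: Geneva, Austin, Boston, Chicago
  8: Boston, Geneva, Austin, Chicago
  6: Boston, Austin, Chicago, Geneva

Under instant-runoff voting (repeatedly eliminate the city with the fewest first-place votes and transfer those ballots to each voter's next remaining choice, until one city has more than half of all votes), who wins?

Boston

Round 1: Austin 0, Boston 14, Geneva 8, Chicago 15. Austin eliminated.
Round 2: Boston 14, Geneva 8, Chicago 15. Geneva eliminated.
Round 3: Boston 19, Chicago 18. Boston has a majority (≥19).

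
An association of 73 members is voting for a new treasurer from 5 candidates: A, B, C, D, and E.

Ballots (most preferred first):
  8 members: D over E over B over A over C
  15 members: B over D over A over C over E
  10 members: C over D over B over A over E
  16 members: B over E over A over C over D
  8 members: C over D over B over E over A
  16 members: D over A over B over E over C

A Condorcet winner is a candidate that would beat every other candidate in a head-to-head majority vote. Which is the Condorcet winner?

D

D vs A: 57–16
D vs B: 42–31
D vs C: 39–34
D vs E: 57–16
D beats every other candidate.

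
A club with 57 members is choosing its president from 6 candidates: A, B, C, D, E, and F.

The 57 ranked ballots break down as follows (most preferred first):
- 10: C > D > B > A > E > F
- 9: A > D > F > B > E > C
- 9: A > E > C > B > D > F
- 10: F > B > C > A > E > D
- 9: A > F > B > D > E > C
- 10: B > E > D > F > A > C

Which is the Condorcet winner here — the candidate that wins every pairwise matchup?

B vs A: 30–27
B vs C: 38–19
B vs D: 38–19
B vs E: 48–9
B vs F: 29–28
B beats every other candidate.

B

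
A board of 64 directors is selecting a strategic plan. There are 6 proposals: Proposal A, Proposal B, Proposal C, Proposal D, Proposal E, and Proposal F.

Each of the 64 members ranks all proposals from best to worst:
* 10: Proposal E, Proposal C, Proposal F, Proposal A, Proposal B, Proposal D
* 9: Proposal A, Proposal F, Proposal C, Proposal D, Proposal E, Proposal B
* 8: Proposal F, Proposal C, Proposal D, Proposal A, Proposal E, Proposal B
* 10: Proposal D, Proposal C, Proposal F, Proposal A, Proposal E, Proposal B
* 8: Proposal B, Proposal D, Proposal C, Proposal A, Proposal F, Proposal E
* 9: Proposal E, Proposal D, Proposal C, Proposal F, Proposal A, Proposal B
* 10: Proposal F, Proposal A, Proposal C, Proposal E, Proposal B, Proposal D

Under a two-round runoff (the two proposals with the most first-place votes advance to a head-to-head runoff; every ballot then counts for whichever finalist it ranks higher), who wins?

Round 1 first-place votes: Proposal A 9, Proposal B 8, Proposal C 0, Proposal D 10, Proposal E 19, Proposal F 18. Proposal E and Proposal F advance.
Runoff: Proposal E is ranked above Proposal F on 19 ballots, Proposal F above Proposal E on 45.

Proposal F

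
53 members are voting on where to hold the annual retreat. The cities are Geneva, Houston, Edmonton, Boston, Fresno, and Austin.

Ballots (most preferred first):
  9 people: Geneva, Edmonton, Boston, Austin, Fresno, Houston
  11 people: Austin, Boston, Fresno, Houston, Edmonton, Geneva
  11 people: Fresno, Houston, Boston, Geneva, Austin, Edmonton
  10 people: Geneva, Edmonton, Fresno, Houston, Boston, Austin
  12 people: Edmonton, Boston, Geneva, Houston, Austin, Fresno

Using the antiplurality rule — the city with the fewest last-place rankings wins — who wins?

Last-place votes: Geneva 11, Houston 9, Edmonton 11, Boston 0, Fresno 12, Austin 10.

Boston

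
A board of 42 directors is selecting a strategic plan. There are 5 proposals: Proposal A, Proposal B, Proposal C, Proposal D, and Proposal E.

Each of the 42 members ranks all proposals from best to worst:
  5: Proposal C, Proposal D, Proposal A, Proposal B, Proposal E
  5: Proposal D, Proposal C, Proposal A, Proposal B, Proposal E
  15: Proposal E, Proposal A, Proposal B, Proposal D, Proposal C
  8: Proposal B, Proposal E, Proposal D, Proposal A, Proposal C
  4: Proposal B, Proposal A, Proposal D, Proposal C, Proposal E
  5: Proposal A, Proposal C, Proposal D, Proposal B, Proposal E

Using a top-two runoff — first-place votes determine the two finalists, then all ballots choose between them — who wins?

Proposal B

Round 1 first-place votes: Proposal A 5, Proposal B 12, Proposal C 5, Proposal D 5, Proposal E 15. Proposal E and Proposal B advance.
Runoff: Proposal E is ranked above Proposal B on 15 ballots, Proposal B above Proposal E on 27.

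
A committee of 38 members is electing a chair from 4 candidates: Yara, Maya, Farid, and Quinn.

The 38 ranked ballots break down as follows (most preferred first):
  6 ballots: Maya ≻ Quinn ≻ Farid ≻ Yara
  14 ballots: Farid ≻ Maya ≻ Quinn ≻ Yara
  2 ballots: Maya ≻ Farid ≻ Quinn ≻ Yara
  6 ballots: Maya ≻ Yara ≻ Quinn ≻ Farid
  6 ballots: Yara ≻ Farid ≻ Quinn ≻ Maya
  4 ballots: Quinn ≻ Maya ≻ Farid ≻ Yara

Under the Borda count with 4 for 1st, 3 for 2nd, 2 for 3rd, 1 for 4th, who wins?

Maya

Yara: 6×1 + 14×1 + 2×1 + 6×3 + 6×4 + 4×1 = 68
Maya: 6×4 + 14×3 + 2×4 + 6×4 + 6×1 + 4×3 = 116
Farid: 6×2 + 14×4 + 2×3 + 6×1 + 6×3 + 4×2 = 106
Quinn: 6×3 + 14×2 + 2×2 + 6×2 + 6×2 + 4×4 = 90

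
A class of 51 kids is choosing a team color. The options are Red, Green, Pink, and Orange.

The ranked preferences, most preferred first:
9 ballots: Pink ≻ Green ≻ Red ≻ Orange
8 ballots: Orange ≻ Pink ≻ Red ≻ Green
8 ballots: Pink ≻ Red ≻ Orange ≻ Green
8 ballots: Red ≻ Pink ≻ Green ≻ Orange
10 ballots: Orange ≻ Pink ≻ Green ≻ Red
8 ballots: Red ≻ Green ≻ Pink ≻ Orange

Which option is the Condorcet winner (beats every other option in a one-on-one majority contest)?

Pink vs Red: 35–16
Pink vs Green: 43–8
Pink vs Orange: 33–18
Pink beats every other option.

Pink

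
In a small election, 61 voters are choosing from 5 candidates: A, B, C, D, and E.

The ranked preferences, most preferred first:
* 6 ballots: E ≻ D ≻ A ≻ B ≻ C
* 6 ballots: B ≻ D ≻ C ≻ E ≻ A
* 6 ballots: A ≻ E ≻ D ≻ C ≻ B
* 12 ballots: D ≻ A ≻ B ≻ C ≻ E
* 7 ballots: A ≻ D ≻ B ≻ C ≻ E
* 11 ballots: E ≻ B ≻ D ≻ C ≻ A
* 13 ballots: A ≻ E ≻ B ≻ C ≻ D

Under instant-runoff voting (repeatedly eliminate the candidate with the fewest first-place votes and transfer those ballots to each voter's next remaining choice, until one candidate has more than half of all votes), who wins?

Round 1: A 26, B 6, C 0, D 12, E 17. C eliminated.
Round 2: A 26, B 6, D 12, E 17. B eliminated.
Round 3: A 26, D 18, E 17. E eliminated.
Round 4: A 26, D 35. D has a majority (≥31).

D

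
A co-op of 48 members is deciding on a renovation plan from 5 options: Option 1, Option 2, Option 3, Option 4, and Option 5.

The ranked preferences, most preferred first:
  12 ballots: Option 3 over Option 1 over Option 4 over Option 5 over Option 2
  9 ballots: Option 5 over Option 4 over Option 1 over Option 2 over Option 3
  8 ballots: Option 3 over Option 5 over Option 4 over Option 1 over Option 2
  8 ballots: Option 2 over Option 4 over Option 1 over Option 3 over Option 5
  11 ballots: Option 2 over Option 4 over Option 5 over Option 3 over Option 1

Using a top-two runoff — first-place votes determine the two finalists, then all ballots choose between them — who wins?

Option 2

Round 1 first-place votes: Option 1 0, Option 2 19, Option 3 20, Option 4 0, Option 5 9. Option 3 and Option 2 advance.
Runoff: Option 3 is ranked above Option 2 on 20 ballots, Option 2 above Option 3 on 28.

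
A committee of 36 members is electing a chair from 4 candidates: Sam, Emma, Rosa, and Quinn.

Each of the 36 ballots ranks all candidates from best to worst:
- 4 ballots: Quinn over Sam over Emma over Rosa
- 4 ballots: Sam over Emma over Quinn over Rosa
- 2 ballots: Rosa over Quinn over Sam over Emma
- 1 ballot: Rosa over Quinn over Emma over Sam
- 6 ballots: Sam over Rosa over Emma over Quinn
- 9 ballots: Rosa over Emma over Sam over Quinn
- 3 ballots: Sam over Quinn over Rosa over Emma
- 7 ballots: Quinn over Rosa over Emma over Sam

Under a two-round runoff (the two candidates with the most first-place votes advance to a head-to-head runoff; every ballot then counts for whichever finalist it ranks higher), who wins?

Round 1 first-place votes: Sam 13, Emma 0, Rosa 12, Quinn 11. Sam and Rosa advance.
Runoff: Sam is ranked above Rosa on 17 ballots, Rosa above Sam on 19.

Rosa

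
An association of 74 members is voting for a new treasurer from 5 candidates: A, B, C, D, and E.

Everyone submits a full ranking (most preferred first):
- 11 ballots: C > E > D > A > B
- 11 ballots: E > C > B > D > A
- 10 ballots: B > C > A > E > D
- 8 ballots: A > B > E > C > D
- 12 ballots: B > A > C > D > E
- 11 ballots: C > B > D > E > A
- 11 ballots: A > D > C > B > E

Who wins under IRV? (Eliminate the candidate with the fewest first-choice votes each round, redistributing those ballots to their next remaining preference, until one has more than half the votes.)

Round 1: A 19, B 22, C 22, D 0, E 11. D eliminated.
Round 2: A 19, B 22, C 22, E 11. E eliminated.
Round 3: A 19, B 22, C 33. A eliminated.
Round 4: B 30, C 44. C has a majority (≥38).

C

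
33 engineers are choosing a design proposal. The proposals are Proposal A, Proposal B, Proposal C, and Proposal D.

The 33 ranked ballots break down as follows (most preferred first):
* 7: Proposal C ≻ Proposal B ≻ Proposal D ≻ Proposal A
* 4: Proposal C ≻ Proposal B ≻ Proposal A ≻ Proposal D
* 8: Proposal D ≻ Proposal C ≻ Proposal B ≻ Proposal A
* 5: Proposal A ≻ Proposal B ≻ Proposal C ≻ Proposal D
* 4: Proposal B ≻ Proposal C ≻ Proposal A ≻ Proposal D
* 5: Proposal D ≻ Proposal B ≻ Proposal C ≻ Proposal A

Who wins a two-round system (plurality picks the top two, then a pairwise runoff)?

Proposal C

Round 1 first-place votes: Proposal A 5, Proposal B 4, Proposal C 11, Proposal D 13. Proposal D and Proposal C advance.
Runoff: Proposal D is ranked above Proposal C on 13 ballots, Proposal C above Proposal D on 20.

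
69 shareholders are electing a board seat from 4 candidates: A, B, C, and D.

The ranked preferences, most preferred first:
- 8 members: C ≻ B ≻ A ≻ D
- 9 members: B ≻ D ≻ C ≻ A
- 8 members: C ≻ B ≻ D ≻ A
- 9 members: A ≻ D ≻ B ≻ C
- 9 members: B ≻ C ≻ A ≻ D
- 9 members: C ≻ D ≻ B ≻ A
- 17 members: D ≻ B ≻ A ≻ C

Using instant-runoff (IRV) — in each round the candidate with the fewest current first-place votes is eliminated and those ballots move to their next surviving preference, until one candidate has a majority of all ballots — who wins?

Round 1: A 9, B 18, C 25, D 17. A eliminated.
Round 2: B 18, C 25, D 26. B eliminated.
Round 3: C 34, D 35. D has a majority (≥35).

D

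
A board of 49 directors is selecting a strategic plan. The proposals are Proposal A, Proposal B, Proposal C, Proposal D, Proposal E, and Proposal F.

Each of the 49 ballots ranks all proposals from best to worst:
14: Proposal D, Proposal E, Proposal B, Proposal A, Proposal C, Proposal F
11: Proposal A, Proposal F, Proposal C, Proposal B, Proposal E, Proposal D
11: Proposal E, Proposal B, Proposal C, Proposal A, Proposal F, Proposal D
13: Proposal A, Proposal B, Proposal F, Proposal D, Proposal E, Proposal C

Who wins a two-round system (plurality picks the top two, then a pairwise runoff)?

Round 1 first-place votes: Proposal A 24, Proposal B 0, Proposal C 0, Proposal D 14, Proposal E 11, Proposal F 0. Proposal A and Proposal D advance.
Runoff: Proposal A is ranked above Proposal D on 35 ballots, Proposal D above Proposal A on 14.

Proposal A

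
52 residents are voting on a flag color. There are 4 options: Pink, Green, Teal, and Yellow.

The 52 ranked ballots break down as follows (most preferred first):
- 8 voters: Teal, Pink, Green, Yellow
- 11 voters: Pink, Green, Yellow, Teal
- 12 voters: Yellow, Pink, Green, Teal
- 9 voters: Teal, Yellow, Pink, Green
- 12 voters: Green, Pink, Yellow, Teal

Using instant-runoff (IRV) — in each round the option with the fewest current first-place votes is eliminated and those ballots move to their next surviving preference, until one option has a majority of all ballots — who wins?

Round 1: Pink 11, Green 12, Teal 17, Yellow 12. Pink eliminated.
Round 2: Green 23, Teal 17, Yellow 12. Yellow eliminated.
Round 3: Green 35, Teal 17. Green has a majority (≥27).

Green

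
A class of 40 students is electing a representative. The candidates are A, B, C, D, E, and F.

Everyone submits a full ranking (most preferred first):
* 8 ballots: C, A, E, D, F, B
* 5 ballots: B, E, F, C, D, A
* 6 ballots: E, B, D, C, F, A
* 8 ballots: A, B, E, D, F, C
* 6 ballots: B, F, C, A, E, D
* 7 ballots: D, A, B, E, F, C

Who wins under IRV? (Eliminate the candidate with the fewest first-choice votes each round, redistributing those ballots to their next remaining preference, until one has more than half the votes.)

A

Round 1: A 8, B 11, C 8, D 7, E 6, F 0. F eliminated.
Round 2: A 8, B 11, C 8, D 7, E 6. E eliminated.
Round 3: A 8, B 17, C 8, D 7. D eliminated.
Round 4: A 15, B 17, C 8. C eliminated.
Round 5: A 23, B 17. A has a majority (≥21).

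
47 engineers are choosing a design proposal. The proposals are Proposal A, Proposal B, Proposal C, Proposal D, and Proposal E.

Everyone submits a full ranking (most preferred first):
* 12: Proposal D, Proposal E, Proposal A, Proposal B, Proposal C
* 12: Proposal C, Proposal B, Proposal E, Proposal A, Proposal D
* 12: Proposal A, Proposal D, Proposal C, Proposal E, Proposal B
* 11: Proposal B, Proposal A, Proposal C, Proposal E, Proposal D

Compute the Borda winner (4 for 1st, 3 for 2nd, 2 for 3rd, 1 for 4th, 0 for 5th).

Proposal A

Proposal A: 12×2 + 12×1 + 12×4 + 11×3 = 117
Proposal B: 12×1 + 12×3 + 12×0 + 11×4 = 92
Proposal C: 12×0 + 12×4 + 12×2 + 11×2 = 94
Proposal D: 12×4 + 12×0 + 12×3 + 11×0 = 84
Proposal E: 12×3 + 12×2 + 12×1 + 11×1 = 83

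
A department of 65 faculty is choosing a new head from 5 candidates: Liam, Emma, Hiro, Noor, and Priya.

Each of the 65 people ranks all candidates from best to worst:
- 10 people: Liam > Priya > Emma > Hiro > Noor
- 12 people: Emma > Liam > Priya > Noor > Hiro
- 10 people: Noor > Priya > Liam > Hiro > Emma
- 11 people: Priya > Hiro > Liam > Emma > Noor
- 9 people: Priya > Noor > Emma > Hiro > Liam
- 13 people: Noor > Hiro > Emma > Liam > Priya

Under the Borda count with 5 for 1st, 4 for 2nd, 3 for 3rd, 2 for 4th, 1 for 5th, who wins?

Liam: 10×5 + 12×4 + 10×3 + 11×3 + 9×1 + 13×2 = 196
Emma: 10×3 + 12×5 + 10×1 + 11×2 + 9×3 + 13×3 = 188
Hiro: 10×2 + 12×1 + 10×2 + 11×4 + 9×2 + 13×4 = 166
Noor: 10×1 + 12×2 + 10×5 + 11×1 + 9×4 + 13×5 = 196
Priya: 10×4 + 12×3 + 10×4 + 11×5 + 9×5 + 13×1 = 229

Priya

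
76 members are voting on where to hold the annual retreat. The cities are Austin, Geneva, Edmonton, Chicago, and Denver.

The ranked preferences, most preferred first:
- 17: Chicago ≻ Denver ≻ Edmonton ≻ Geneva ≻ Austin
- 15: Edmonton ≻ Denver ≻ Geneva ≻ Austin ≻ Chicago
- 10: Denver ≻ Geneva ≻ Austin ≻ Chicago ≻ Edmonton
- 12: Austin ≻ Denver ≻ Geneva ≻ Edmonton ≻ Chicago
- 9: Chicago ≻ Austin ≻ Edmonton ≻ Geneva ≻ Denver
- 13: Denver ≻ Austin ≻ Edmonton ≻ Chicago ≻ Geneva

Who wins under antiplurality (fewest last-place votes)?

Denver

Last-place votes: Austin 17, Geneva 13, Edmonton 10, Chicago 27, Denver 9.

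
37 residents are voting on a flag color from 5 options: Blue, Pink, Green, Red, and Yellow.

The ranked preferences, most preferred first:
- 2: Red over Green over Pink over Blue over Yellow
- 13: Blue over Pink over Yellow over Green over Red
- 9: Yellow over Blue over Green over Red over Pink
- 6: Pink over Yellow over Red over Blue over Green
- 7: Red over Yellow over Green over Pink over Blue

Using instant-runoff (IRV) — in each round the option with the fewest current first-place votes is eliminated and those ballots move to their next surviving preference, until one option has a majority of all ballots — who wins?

Yellow

Round 1: Blue 13, Pink 6, Green 0, Red 9, Yellow 9. Green eliminated.
Round 2: Blue 13, Pink 6, Red 9, Yellow 9. Pink eliminated.
Round 3: Blue 13, Red 9, Yellow 15. Red eliminated.
Round 4: Blue 15, Yellow 22. Yellow has a majority (≥19).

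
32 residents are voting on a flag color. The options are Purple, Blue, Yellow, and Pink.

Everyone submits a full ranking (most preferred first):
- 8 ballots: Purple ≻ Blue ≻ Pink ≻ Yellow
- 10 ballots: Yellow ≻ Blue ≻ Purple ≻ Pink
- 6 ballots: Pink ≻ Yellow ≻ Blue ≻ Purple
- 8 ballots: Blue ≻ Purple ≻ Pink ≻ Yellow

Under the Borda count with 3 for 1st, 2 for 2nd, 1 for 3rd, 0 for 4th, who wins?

Blue

Purple: 8×3 + 10×1 + 6×0 + 8×2 = 50
Blue: 8×2 + 10×2 + 6×1 + 8×3 = 66
Yellow: 8×0 + 10×3 + 6×2 + 8×0 = 42
Pink: 8×1 + 10×0 + 6×3 + 8×1 = 34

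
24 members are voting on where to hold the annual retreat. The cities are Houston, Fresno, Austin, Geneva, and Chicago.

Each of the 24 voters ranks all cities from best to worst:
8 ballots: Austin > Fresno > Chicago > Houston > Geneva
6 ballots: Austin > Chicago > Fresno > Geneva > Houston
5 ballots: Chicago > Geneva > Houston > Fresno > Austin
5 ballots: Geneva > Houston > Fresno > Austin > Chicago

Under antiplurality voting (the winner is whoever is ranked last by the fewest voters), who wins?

Fresno

Last-place votes: Houston 6, Fresno 0, Austin 5, Geneva 8, Chicago 5.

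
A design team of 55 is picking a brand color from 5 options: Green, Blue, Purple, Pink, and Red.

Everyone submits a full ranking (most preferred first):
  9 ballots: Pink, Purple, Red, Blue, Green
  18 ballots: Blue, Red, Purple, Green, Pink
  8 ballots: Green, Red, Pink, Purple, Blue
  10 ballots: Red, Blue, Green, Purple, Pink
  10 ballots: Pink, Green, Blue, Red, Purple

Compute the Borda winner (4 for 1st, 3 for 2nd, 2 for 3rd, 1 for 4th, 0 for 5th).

Green: 9×0 + 18×1 + 8×4 + 10×2 + 10×3 = 100
Blue: 9×1 + 18×4 + 8×0 + 10×3 + 10×2 = 131
Purple: 9×3 + 18×2 + 8×1 + 10×1 + 10×0 = 81
Pink: 9×4 + 18×0 + 8×2 + 10×0 + 10×4 = 92
Red: 9×2 + 18×3 + 8×3 + 10×4 + 10×1 = 146

Red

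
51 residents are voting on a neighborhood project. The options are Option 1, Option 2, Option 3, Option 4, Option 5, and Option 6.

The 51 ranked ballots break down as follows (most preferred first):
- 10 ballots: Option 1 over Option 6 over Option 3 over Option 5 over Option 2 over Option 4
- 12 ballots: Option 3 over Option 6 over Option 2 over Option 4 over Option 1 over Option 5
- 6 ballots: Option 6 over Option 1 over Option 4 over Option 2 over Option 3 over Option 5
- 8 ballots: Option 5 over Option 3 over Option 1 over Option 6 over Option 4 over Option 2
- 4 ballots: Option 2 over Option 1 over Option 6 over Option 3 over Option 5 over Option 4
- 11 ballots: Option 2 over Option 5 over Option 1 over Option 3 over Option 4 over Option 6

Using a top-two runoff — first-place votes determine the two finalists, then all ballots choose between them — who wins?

Round 1 first-place votes: Option 1 10, Option 2 15, Option 3 12, Option 4 0, Option 5 8, Option 6 6. Option 2 and Option 3 advance.
Runoff: Option 2 is ranked above Option 3 on 21 ballots, Option 3 above Option 2 on 30.

Option 3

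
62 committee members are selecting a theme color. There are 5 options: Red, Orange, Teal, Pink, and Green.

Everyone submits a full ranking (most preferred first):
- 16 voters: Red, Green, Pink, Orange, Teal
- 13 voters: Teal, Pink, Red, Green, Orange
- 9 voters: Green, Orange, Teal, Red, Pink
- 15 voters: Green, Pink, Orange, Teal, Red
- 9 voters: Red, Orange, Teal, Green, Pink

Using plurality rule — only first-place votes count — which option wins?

Red

First-place votes: Red 25, Orange 0, Teal 13, Pink 0, Green 24.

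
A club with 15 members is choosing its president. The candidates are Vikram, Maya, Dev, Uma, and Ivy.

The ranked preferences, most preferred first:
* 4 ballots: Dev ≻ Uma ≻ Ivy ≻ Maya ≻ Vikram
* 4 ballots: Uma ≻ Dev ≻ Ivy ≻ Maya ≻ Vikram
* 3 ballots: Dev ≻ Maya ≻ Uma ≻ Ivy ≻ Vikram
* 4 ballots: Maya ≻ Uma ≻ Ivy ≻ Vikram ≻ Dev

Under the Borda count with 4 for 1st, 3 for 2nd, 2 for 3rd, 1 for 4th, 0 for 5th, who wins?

Vikram: 4×0 + 4×0 + 3×0 + 4×1 = 4
Maya: 4×1 + 4×1 + 3×3 + 4×4 = 33
Dev: 4×4 + 4×3 + 3×4 + 4×0 = 40
Uma: 4×3 + 4×4 + 3×2 + 4×3 = 46
Ivy: 4×2 + 4×2 + 3×1 + 4×2 = 27

Uma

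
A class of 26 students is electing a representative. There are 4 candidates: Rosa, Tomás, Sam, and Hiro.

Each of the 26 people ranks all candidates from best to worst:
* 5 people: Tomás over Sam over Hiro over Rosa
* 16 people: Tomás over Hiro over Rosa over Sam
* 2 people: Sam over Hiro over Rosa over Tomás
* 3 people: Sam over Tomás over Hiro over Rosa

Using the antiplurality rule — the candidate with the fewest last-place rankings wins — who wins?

Hiro

Last-place votes: Rosa 8, Tomás 2, Sam 16, Hiro 0.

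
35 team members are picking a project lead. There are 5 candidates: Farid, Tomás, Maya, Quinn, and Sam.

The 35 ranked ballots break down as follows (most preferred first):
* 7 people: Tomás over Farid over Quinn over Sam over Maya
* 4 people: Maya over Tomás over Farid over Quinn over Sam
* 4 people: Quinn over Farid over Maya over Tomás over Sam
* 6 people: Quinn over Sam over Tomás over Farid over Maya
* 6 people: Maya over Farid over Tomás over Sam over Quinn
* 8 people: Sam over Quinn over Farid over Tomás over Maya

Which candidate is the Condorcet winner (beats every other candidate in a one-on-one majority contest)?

Quinn

Quinn vs Farid: 18–17
Quinn vs Tomás: 18–17
Quinn vs Maya: 25–10
Quinn vs Sam: 21–14
Quinn beats every other candidate.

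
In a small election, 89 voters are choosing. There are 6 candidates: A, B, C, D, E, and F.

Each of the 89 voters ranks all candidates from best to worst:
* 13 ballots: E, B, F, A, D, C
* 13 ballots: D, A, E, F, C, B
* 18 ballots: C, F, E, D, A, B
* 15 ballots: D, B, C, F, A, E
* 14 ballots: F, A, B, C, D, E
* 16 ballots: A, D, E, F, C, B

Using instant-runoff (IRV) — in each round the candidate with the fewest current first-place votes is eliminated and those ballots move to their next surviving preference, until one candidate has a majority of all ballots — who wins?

Round 1: A 16, B 0, C 18, D 28, E 13, F 14. B eliminated.
Round 2: A 16, C 18, D 28, E 13, F 14. E eliminated.
Round 3: A 16, C 18, D 28, F 27. A eliminated.
Round 4: C 18, D 44, F 27. C eliminated.
Round 5: D 44, F 45. F has a majority (≥45).

F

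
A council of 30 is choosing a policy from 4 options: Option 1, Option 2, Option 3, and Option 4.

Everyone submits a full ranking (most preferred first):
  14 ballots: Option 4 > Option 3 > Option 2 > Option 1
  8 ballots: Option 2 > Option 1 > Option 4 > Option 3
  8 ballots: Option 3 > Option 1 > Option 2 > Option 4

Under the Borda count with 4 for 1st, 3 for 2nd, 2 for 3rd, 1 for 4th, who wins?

Option 3

Option 1: 14×1 + 8×3 + 8×3 = 62
Option 2: 14×2 + 8×4 + 8×2 = 76
Option 3: 14×3 + 8×1 + 8×4 = 82
Option 4: 14×4 + 8×2 + 8×1 = 80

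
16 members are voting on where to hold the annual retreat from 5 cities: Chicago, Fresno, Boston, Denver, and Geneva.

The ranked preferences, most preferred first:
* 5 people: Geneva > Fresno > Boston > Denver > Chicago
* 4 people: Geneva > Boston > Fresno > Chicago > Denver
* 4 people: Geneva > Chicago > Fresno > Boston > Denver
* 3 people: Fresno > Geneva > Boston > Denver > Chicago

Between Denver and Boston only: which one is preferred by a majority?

Denver is ranked above Boston on 0 ballots; Boston above Denver on 16.

Boston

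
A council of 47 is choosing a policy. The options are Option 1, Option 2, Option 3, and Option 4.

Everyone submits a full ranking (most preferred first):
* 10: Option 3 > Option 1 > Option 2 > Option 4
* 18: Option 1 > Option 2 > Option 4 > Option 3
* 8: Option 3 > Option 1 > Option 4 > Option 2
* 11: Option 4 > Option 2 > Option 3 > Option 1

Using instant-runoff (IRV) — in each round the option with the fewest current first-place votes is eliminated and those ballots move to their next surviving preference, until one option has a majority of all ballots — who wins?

Round 1: Option 1 18, Option 2 0, Option 3 18, Option 4 11. Option 2 eliminated.
Round 2: Option 1 18, Option 3 18, Option 4 11. Option 4 eliminated.
Round 3: Option 1 18, Option 3 29. Option 3 has a majority (≥24).

Option 3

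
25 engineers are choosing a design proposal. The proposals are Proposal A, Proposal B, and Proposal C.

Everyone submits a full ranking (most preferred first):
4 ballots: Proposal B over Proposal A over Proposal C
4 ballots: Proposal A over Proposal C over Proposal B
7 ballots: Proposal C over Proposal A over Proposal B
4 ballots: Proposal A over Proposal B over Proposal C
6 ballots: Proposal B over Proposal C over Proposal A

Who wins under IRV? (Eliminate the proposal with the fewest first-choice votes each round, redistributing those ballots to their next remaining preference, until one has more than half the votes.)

Proposal A

Round 1: Proposal A 8, Proposal B 10, Proposal C 7. Proposal C eliminated.
Round 2: Proposal A 15, Proposal B 10. Proposal A has a majority (≥13).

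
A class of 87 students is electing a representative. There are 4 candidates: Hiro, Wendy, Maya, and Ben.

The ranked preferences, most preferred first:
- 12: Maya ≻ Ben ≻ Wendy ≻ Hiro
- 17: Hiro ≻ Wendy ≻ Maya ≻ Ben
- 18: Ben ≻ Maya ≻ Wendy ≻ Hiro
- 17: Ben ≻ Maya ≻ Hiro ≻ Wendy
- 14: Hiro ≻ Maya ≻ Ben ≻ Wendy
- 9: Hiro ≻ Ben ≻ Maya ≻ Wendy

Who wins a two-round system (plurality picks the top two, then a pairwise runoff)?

Round 1 first-place votes: Hiro 40, Wendy 0, Maya 12, Ben 35. Hiro and Ben advance.
Runoff: Hiro is ranked above Ben on 40 ballots, Ben above Hiro on 47.

Ben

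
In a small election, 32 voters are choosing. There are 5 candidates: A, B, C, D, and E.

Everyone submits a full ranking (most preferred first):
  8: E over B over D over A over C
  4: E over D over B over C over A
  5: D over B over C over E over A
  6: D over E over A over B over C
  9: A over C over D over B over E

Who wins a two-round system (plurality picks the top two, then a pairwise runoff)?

D

Round 1 first-place votes: A 9, B 0, C 0, D 11, E 12. E and D advance.
Runoff: E is ranked above D on 12 ballots, D above E on 20.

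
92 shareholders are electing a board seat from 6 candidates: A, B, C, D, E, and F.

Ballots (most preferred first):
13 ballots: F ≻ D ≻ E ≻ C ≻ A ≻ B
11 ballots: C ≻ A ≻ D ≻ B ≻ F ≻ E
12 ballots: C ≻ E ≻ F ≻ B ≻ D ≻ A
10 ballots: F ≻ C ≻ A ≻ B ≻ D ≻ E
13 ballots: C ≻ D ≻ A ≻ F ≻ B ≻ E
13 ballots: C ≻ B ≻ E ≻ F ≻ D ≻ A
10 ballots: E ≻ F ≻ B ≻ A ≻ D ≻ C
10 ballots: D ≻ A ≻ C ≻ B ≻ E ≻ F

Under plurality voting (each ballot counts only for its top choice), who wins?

First-place votes: A 0, B 0, C 49, D 10, E 10, F 23.

C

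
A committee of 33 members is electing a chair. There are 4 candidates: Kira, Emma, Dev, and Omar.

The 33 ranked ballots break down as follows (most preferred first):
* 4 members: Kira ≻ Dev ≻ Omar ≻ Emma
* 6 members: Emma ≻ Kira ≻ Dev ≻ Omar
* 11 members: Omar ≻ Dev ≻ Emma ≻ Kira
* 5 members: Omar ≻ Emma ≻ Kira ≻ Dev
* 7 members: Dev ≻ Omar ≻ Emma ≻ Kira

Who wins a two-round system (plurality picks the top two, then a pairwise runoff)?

Dev

Round 1 first-place votes: Kira 4, Emma 6, Dev 7, Omar 16. Omar and Dev advance.
Runoff: Omar is ranked above Dev on 16 ballots, Dev above Omar on 17.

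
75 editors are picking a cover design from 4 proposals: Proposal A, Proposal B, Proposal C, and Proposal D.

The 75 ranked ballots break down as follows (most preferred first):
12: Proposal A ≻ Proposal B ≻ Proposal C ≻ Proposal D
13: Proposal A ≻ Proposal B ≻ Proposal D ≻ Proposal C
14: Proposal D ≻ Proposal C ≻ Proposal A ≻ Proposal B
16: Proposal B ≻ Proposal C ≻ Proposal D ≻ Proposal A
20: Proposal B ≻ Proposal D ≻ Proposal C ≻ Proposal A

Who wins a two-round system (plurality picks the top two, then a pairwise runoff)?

Proposal A

Round 1 first-place votes: Proposal A 25, Proposal B 36, Proposal C 0, Proposal D 14. Proposal B and Proposal A advance.
Runoff: Proposal B is ranked above Proposal A on 36 ballots, Proposal A above Proposal B on 39.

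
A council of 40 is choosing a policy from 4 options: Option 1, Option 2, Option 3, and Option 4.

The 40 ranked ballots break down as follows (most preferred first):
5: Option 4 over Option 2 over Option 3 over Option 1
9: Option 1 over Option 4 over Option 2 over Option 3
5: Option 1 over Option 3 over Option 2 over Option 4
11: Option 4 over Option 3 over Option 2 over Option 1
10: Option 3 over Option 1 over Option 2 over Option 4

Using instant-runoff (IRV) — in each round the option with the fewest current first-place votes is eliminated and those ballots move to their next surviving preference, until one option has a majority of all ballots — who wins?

Option 1

Round 1: Option 1 14, Option 2 0, Option 3 10, Option 4 16. Option 2 eliminated.
Round 2: Option 1 14, Option 3 10, Option 4 16. Option 3 eliminated.
Round 3: Option 1 24, Option 4 16. Option 1 has a majority (≥21).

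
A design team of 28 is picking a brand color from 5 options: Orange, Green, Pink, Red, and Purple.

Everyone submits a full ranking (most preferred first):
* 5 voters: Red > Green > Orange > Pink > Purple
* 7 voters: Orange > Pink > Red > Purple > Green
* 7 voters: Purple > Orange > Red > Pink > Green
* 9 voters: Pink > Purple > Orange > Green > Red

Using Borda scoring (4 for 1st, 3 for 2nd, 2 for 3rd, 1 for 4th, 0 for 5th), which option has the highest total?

Orange

Orange: 5×2 + 7×4 + 7×3 + 9×2 = 77
Green: 5×3 + 7×0 + 7×0 + 9×1 = 24
Pink: 5×1 + 7×3 + 7×1 + 9×4 = 69
Red: 5×4 + 7×2 + 7×2 + 9×0 = 48
Purple: 5×0 + 7×1 + 7×4 + 9×3 = 62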